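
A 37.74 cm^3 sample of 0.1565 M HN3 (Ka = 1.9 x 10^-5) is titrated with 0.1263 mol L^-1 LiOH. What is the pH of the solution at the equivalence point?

8.78

n(HN3) = 0.1565 x 0.03774 = 0.005906 mol; V(LiOH) at equivalence = 0.005906/0.1263 = 0.04676 L.
At equivalence all the acid is converted to N3-; total volume = 0.03774 + 0.04676 = 0.08450 L, so [N3-] = 0.005906/0.08450 = 0.06989 M.
Kb = Kw/Ka = 1.0e-14 / 1.9 x 10^-5 = 5.26e-10.
[OH^-] = sqrt(Kb x [N3-]) = sqrt(5.26e-10 x 0.06989) = 6.07e-6 M.
pOH = 5.22, so pH = 14.00 - 5.22 = 8.78.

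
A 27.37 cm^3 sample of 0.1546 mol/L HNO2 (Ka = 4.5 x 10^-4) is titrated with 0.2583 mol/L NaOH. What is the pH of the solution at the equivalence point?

8.17

n(HNO2) = 0.1546 x 0.02737 = 0.004231 mol; V(NaOH) at equivalence = 0.004231/0.2583 = 0.01638 L.
At equivalence all the acid is converted to NO2-; total volume = 0.02737 + 0.01638 = 0.04375 L, so [NO2-] = 0.004231/0.04375 = 0.09671 M.
Kb = Kw/Ka = 1.0e-14 / 4.5 x 10^-4 = 2.22e-11.
[OH^-] = sqrt(Kb x [NO2-]) = sqrt(2.22e-11 x 0.09671) = 1.47e-6 M.
pOH = 5.83, so pH = 14.00 - 5.83 = 8.17.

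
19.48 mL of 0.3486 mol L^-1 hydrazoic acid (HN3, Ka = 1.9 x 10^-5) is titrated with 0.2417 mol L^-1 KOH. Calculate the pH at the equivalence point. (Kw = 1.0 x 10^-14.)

8.94

n(HN3) = 0.3486 x 0.01948 = 0.006791 mol; V(KOH) at equivalence = 0.006791/0.2417 = 0.02810 L.
At equivalence all the acid is converted to N3-; total volume = 0.01948 + 0.02810 = 0.04758 L, so [N3-] = 0.006791/0.04758 = 0.1427 M.
Kb = Kw/Ka = 1.0e-14 / 1.9 x 10^-5 = 5.26e-10.
[OH^-] = sqrt(Kb x [N3-]) = sqrt(5.26e-10 x 0.1427) = 8.67e-6 M.
pOH = 5.06, so pH = 14.00 - 5.06 = 8.94.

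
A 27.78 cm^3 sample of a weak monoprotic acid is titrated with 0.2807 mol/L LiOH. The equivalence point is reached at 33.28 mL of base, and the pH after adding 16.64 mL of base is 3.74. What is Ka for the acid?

16.64 mL is half of the equivalence volume, so this is the half-equivalence point where [HA] = [A^-].
At half-equivalence pH = pKa, so pKa = 3.74.
Ka = 10^(-3.74) = 1.8 x 10^-4.

1.8 x 10^-4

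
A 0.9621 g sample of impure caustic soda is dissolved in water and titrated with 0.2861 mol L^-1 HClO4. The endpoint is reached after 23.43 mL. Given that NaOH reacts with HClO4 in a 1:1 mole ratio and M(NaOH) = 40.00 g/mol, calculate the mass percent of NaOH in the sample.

27.9%

n(HClO4) = 0.2861 x 0.02343 = 0.006703 mol.
n(NaOH) = 0.006703 / 1 = 0.006703 mol.
mass of NaOH = 0.006703 x 40.00 = 0.2681 g.
% purity = 0.2681 / 0.9621 x 100 = 27.9%.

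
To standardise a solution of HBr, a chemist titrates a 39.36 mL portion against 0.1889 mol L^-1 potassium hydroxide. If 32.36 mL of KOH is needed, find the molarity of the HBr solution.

n(KOH) delivered = 0.1889 x 0.03236 = 0.006113 mol.
For a 1:1 reaction, n(HBr) = 0.006113 mol.
[HBr] = 0.006113 mol / 0.03936 L = 0.155 M.

0.155 M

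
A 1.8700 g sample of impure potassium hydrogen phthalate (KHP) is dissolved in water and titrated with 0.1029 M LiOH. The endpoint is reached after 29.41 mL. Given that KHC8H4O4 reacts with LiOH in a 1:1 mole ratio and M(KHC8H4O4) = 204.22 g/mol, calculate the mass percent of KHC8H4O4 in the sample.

33.0%

n(LiOH) = 0.1029 x 0.02941 = 0.003026 mol.
n(KHC8H4O4) = 0.003026 / 1 = 0.003026 mol.
mass of KHC8H4O4 = 0.003026 x 204.22 = 0.6180 g.
% purity = 0.6180 / 1.8700 x 100 = 33.0%.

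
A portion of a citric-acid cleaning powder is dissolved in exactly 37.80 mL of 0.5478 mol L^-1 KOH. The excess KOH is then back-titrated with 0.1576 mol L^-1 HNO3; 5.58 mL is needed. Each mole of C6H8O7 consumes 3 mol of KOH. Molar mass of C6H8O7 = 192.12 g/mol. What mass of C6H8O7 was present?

1.27 g

Total n(KOH) added = 0.5478 x 0.03780 = 0.02071 mol.
n(HNO3) used = 0.1576 x 0.005580 = 0.0008794 mol, which equals the excess n(KOH).
So n(KOH) consumed by the sample = 0.02071 - 0.0008794 = 0.01983 mol.
n(C6H8O7) = 0.01983 / 3 = 0.006609 mol.
mass = 0.006609 mol x 192.12 g/mol = 1.27 g.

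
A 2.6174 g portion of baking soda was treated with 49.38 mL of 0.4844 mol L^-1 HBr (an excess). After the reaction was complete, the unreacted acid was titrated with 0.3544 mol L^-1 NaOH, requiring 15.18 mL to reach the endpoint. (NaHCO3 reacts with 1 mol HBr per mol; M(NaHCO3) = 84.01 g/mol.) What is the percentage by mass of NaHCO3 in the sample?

Total n(HBr) added = 0.4844 x 0.04938 = 0.02392 mol.
n(NaOH) used = 0.3544 x 0.01518 = 0.005380 mol, which equals the excess n(HBr).
So n(HBr) consumed by the sample = 0.02392 - 0.005380 = 0.01854 mol.
n(NaHCO3) = 0.01854 / 1 = 0.01854 mol.
mass NaHCO3 = 0.01854 x 84.01 = 1.558 g, so %NaHCO3 = 1.558/2.6174 x 100 = 59.5%.

59.5%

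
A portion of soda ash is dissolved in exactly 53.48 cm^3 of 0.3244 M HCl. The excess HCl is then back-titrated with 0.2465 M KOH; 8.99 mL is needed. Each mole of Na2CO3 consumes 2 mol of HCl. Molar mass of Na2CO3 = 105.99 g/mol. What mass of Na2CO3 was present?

Total n(HCl) added = 0.3244 x 0.05348 = 0.01735 mol.
n(KOH) used = 0.2465 x 0.008990 = 0.002216 mol, which equals the excess n(HCl).
So n(HCl) consumed by the sample = 0.01735 - 0.002216 = 0.01513 mol.
n(Na2CO3) = 0.01513 / 2 = 0.007566 mol.
mass = 0.007566 mol x 105.99 g/mol = 0.802 g.

0.802 g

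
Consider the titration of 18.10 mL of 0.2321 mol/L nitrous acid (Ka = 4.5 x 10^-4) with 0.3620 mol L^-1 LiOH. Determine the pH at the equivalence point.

8.25

n(HNO2) = 0.2321 x 0.01810 = 0.004201 mol; V(LiOH) at equivalence = 0.004201/0.3620 = 0.01160 L.
At equivalence all the acid is converted to NO2-; total volume = 0.01810 + 0.01160 = 0.02970 L, so [NO2-] = 0.004201/0.02970 = 0.1414 M.
Kb = Kw/Ka = 1.0e-14 / 4.5 x 10^-4 = 2.22e-11.
[OH^-] = sqrt(Kb x [NO2-]) = sqrt(2.22e-11 x 0.1414) = 1.77e-6 M.
pOH = 5.75, so pH = 14.00 - 5.75 = 8.25.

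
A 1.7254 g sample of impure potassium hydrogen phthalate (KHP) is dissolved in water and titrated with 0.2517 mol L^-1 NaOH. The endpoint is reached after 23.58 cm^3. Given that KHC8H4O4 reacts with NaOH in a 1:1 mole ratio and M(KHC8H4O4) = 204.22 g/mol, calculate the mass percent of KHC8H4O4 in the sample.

70.2%

n(NaOH) = 0.2517 x 0.02358 = 0.005935 mol.
n(KHC8H4O4) = 0.005935 / 1 = 0.005935 mol.
mass of KHC8H4O4 = 0.005935 x 204.22 = 1.212 g.
% purity = 1.212 / 1.7254 x 100 = 70.2%.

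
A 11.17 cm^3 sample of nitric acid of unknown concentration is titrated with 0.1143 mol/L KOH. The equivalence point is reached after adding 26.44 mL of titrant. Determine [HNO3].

0.271 M

n(KOH) delivered = 0.1143 x 0.02644 = 0.003022 mol.
For a 1:1 reaction, n(HNO3) = 0.003022 mol.
[HNO3] = 0.003022 mol / 0.01117 L = 0.271 M.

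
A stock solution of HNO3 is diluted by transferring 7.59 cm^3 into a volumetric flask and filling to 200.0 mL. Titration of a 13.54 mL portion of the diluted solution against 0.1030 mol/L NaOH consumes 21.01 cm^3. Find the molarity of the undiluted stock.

n(NaOH) = 0.1030 x 0.02101 = 0.002164 mol.
n(HNO3) in the aliquot = 0.002164 mol.
[diluted HNO3] = 0.002164 / 0.01354 = 0.1598 M.
Dilution factor = 200.0/7.590 = 26.35, so [stock] = 0.1598 x 26.35 = 4.21 M.

4.21 M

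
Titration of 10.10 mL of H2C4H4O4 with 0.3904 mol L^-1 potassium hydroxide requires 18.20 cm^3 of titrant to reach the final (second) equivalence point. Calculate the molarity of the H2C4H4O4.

n(KOH) = 0.3904 x 0.01820 = 0.007105 mol.
At the final (second) equivalence point, 2 mol OH^- react per mol H2C4H4O4, so n(H2C4H4O4) = 0.007105 / 2 = 0.003553 mol.
[H2C4H4O4] = 0.003553 / 0.01010 L = 0.352 M.

0.352 M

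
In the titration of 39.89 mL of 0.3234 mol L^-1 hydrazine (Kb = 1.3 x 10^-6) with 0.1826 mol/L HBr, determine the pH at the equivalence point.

4.52

n(N2H4) = 0.3234 x 0.03989 = 0.01290 mol; V(HBr) at equivalence = 0.01290/0.1826 = 0.07065 L.
At equivalence the base is fully converted to N2H5+; total volume = 0.1105 L, so [N2H5+] = 0.01290/0.1105 = 0.1167 M.
Ka(N2H5+) = Kw/Kb = 1.0e-14 / 1.3 x 10^-6 = 7.69e-9.
[H^+] = sqrt(Ka x [N2H5+]) = sqrt(7.69e-9 x 0.1167) = 3.00e-5 M.
pH = -log(3.00e-5) = 4.52.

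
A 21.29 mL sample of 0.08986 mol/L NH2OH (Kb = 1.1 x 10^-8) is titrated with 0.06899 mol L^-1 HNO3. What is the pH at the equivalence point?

n(NH2OH) = 0.08986 x 0.02129 = 0.001913 mol; V(HNO3) at equivalence = 0.001913/0.06899 = 0.02773 L.
At equivalence the base is fully converted to NH3OH+; total volume = 0.04902 L, so [NH3OH+] = 0.001913/0.04902 = 0.03903 M.
Ka(NH3OH+) = Kw/Kb = 1.0e-14 / 1.1 x 10^-8 = 9.09e-7.
[H^+] = sqrt(Ka x [NH3OH+]) = sqrt(9.09e-7 x 0.03903) = 0.000188 M.
pH = -log(0.000188) = 3.73.

3.73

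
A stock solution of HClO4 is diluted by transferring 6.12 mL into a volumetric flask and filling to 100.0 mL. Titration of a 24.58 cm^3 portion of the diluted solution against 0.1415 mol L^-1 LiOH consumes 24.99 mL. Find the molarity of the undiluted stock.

2.35 M

n(LiOH) = 0.1415 x 0.02499 = 0.003536 mol.
n(HClO4) in the aliquot = 0.003536 mol.
[diluted HClO4] = 0.003536 / 0.02458 = 0.1439 M.
Dilution factor = 100.0/6.120 = 16.34, so [stock] = 0.1439 x 16.34 = 2.35 M.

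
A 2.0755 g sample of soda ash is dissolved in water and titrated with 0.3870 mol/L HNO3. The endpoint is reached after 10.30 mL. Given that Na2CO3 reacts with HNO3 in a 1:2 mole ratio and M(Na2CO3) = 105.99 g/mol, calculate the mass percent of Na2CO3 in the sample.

n(HNO3) = 0.3870 x 0.01030 = 0.003986 mol.
n(Na2CO3) = 0.003986 / 2 = 0.001993 mol.
mass of Na2CO3 = 0.001993 x 105.99 = 0.2112 g.
% purity = 0.2112 / 2.0755 x 100 = 10.2%.

10.2%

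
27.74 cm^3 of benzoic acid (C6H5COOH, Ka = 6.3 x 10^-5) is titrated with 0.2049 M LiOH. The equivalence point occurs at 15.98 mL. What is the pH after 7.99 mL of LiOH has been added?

7.99 mL is exactly half the equivalence volume (15.98/2), i.e. the half-equivalence point.
There, n(HA) = n(A^-), so pH = pKa = -log(6.3 x 10^-5) = 4.20.

4.20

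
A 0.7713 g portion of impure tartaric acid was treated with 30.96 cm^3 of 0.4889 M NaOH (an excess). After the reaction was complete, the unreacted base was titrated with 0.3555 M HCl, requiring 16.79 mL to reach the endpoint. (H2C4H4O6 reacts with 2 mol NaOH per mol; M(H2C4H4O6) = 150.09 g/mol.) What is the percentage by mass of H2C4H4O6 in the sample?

89.2%

Total n(NaOH) added = 0.4889 x 0.03096 = 0.01514 mol.
n(HCl) used = 0.3555 x 0.01679 = 0.005969 mol, which equals the excess n(NaOH).
So n(NaOH) consumed by the sample = 0.01514 - 0.005969 = 0.009167 mol.
n(H2C4H4O6) = 0.009167 / 2 = 0.004584 mol.
mass H2C4H4O6 = 0.004584 x 150.09 = 0.6880 g, so %H2C4H4O6 = 0.6880/0.7713 x 100 = 89.2%.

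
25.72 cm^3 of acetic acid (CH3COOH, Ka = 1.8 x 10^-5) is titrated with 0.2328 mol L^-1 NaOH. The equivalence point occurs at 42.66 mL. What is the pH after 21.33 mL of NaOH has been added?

21.33 mL is exactly half the equivalence volume (42.66/2), i.e. the half-equivalence point.
There, n(HA) = n(A^-), so pH = pKa = -log(1.8 x 10^-5) = 4.74.

4.74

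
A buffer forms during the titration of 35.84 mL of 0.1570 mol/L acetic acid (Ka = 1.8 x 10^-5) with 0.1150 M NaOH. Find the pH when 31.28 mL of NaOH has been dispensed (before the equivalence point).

Initial n(CH3COOH) = 0.1570 x 0.03584 = 0.005627 mol.
n(NaOH) added = 0.1150 x 0.03128 = 0.003597 mol, converting that many moles of CH3COOH to CH3COO-.
Remaining n(CH3COOH) = 0.002030 mol; n(CH3COO-) = 0.003597 mol.
By Henderson-Hasselbalch, pH = pKa + log([A^-]/[HA]) = 4.74 + log(0.003597/0.002030) = 4.74 + (+0.25) = 4.99.

4.99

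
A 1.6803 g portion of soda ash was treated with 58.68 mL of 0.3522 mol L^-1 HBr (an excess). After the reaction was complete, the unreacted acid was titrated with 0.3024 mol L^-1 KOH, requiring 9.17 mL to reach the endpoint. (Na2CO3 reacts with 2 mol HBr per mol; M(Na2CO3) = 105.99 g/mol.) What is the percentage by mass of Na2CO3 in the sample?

Total n(HBr) added = 0.3522 x 0.05868 = 0.02067 mol.
n(KOH) used = 0.3024 x 0.009170 = 0.002773 mol, which equals the excess n(HBr).
So n(HBr) consumed by the sample = 0.02067 - 0.002773 = 0.01789 mol.
n(Na2CO3) = 0.01789 / 2 = 0.008947 mol.
mass Na2CO3 = 0.008947 x 105.99 = 0.9483 g, so %Na2CO3 = 0.9483/1.6803 x 100 = 56.4%.

56.4%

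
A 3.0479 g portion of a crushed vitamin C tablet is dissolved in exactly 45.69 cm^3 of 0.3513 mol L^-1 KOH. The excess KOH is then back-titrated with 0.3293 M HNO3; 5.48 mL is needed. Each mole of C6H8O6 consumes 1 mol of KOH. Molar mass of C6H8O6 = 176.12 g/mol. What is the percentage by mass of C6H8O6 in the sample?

Total n(KOH) added = 0.3513 x 0.04569 = 0.01605 mol.
n(HNO3) used = 0.3293 x 0.005480 = 0.001805 mol, which equals the excess n(KOH).
So n(KOH) consumed by the sample = 0.01605 - 0.001805 = 0.01425 mol.
n(C6H8O6) = 0.01425 / 1 = 0.01425 mol.
mass C6H8O6 = 0.01425 x 176.12 = 2.509 g, so %C6H8O6 = 2.509/3.0479 x 100 = 82.3%.

82.3%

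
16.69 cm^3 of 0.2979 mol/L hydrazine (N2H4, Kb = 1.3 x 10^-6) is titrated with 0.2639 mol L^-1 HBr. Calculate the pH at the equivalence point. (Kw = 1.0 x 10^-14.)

4.48

n(N2H4) = 0.2979 x 0.01669 = 0.004972 mol; V(HBr) at equivalence = 0.004972/0.2639 = 0.01884 L.
At equivalence the base is fully converted to N2H5+; total volume = 0.03553 L, so [N2H5+] = 0.004972/0.03553 = 0.1399 M.
Ka(N2H5+) = Kw/Kb = 1.0e-14 / 1.3 x 10^-6 = 7.69e-9.
[H^+] = sqrt(Ka x [N2H5+]) = sqrt(7.69e-9 x 0.1399) = 3.28e-5 M.
pH = -log(3.28e-5) = 4.48.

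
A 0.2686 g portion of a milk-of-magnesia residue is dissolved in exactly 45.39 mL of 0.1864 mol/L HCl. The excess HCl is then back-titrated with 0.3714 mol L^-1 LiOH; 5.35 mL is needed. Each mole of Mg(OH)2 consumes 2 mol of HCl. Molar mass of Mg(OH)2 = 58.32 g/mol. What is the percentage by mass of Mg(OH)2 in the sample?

Total n(HCl) added = 0.1864 x 0.04539 = 0.008461 mol.
n(LiOH) used = 0.3714 x 0.005350 = 0.001987 mol, which equals the excess n(HCl).
So n(HCl) consumed by the sample = 0.008461 - 0.001987 = 0.006474 mol.
n(Mg(OH)2) = 0.006474 / 2 = 0.003237 mol.
mass Mg(OH)2 = 0.003237 x 58.32 = 0.1888 g, so %Mg(OH)2 = 0.1888/0.2686 x 100 = 70.3%.

70.3%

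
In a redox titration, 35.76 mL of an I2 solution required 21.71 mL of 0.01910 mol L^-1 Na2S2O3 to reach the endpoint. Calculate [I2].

0.00580 M

n(Na2S2O3) = 0.01910 x 0.02171 = 0.0004147 mol.
From the balanced equation, 2 mol Na2S2O3 reacts with 1 mol I2, so n(I2) = 0.0004147 x 1/2 = 0.0002073 mol.
[I2] = 0.0002073 / 0.03576 L = 0.00580 M.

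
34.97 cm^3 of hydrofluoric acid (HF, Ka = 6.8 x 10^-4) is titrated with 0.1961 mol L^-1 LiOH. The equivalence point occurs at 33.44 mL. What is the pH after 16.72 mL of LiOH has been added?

3.17

16.72 mL is exactly half the equivalence volume (33.44/2), i.e. the half-equivalence point.
There, n(HA) = n(A^-), so pH = pKa = -log(6.8 x 10^-4) = 3.17.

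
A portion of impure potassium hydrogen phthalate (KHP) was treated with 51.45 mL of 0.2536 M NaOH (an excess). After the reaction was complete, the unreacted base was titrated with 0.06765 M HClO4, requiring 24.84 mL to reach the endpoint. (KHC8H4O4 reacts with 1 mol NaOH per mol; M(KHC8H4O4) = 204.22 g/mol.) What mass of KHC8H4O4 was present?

2.32 g

Total n(NaOH) added = 0.2536 x 0.05145 = 0.01305 mol.
n(HClO4) used = 0.06765 x 0.02484 = 0.001680 mol, which equals the excess n(NaOH).
So n(NaOH) consumed by the sample = 0.01305 - 0.001680 = 0.01137 mol.
n(KHC8H4O4) = 0.01137 / 1 = 0.01137 mol.
mass = 0.01137 mol x 204.22 g/mol = 2.32 g.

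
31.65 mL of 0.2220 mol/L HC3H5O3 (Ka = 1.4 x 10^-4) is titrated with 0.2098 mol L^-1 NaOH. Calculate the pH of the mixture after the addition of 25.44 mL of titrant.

4.35

Initial n(HC3H5O3) = 0.2220 x 0.03165 = 0.007026 mol.
n(NaOH) added = 0.2098 x 0.02544 = 0.005337 mol, converting that many moles of HC3H5O3 to C3H5O3-.
Remaining n(HC3H5O3) = 0.001689 mol; n(C3H5O3-) = 0.005337 mol.
By Henderson-Hasselbalch, pH = pKa + log([A^-]/[HA]) = 3.85 + log(0.005337/0.001689) = 3.85 + (+0.50) = 4.35.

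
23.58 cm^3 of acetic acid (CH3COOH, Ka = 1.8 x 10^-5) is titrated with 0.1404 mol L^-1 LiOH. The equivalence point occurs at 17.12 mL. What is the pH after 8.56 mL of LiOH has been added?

4.74

8.56 mL is exactly half the equivalence volume (17.12/2), i.e. the half-equivalence point.
There, n(HA) = n(A^-), so pH = pKa = -log(1.8 x 10^-5) = 4.74.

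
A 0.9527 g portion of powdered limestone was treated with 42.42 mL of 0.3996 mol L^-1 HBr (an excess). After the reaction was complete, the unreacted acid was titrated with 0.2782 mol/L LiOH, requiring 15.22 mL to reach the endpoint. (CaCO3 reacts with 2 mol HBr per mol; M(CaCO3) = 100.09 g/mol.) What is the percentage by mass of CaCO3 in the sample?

66.8%

Total n(HBr) added = 0.3996 x 0.04242 = 0.01695 mol.
n(LiOH) used = 0.2782 x 0.01522 = 0.004234 mol, which equals the excess n(HBr).
So n(HBr) consumed by the sample = 0.01695 - 0.004234 = 0.01272 mol.
n(CaCO3) = 0.01272 / 2 = 0.006358 mol.
mass CaCO3 = 0.006358 x 100.09 = 0.6364 g, so %CaCO3 = 0.6364/0.9527 x 100 = 66.8%.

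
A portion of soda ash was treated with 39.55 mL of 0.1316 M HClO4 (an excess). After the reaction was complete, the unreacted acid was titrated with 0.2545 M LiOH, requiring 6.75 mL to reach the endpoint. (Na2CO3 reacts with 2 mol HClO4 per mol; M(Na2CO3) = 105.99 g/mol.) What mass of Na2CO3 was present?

Total n(HClO4) added = 0.1316 x 0.03955 = 0.005205 mol.
n(LiOH) used = 0.2545 x 0.006750 = 0.001718 mol, which equals the excess n(HClO4).
So n(HClO4) consumed by the sample = 0.005205 - 0.001718 = 0.003487 mol.
n(Na2CO3) = 0.003487 / 2 = 0.001743 mol.
mass = 0.001743 mol x 105.99 g/mol = 0.185 g.

0.185 g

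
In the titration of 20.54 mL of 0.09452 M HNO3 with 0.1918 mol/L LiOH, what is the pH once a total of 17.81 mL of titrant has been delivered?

n(acid) = 0.09452 x 0.02054 = 0.001941 mol; n(LiOH) added = 0.1918 x 0.01781 = 0.003416 mol.
Base is in excess by 0.003416 - 0.001941 = 0.001475 mol in a total volume of 0.03835 L.
[OH^-] = 0.001475/0.03835 = 0.03845 M, so pOH = 1.42 and pH = 14.00 - 1.42 = 12.58.

12.58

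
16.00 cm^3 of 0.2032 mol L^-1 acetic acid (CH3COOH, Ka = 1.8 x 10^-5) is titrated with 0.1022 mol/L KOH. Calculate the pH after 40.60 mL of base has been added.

12.20

n(acid) = 0.2032 x 0.01600 = 0.003251 mol; n(KOH) added = 0.1022 x 0.04060 = 0.004149 mol.
Base is in excess by 0.004149 - 0.003251 = 0.0008981 mol in a total volume of 0.05660 L.
[OH^-] = 0.0008981/0.05660 = 0.01587 M, so pOH = 1.80 and pH = 14.00 - 1.80 = 12.20.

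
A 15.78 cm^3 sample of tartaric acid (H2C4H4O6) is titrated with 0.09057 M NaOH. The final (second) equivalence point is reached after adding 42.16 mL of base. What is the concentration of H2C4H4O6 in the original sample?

0.121 M

n(NaOH) = 0.09057 x 0.04216 = 0.003818 mol.
At the final (second) equivalence point, 2 mol OH^- react per mol H2C4H4O6, so n(H2C4H4O6) = 0.003818 / 2 = 0.001909 mol.
[H2C4H4O6] = 0.001909 / 0.01578 L = 0.121 M.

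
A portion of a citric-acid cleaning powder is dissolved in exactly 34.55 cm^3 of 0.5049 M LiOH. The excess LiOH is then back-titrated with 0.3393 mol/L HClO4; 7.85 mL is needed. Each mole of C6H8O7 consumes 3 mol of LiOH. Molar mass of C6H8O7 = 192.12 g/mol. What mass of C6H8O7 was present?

Total n(LiOH) added = 0.5049 x 0.03455 = 0.01744 mol.
n(HClO4) used = 0.3393 x 0.007850 = 0.002664 mol, which equals the excess n(LiOH).
So n(LiOH) consumed by the sample = 0.01744 - 0.002664 = 0.01478 mol.
n(C6H8O7) = 0.01478 / 3 = 0.004927 mol.
mass = 0.004927 mol x 192.12 g/mol = 0.947 g.

0.947 g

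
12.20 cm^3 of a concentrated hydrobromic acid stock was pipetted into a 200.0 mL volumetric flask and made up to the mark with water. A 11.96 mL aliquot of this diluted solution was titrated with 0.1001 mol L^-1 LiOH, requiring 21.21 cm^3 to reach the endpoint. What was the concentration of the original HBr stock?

n(LiOH) = 0.1001 x 0.02121 = 0.002123 mol.
n(HBr) in the aliquot = 0.002123 mol.
[diluted HBr] = 0.002123 / 0.01196 = 0.1775 M.
Dilution factor = 200.0/12.20 = 16.39, so [stock] = 0.1775 x 16.39 = 2.91 M.

2.91 M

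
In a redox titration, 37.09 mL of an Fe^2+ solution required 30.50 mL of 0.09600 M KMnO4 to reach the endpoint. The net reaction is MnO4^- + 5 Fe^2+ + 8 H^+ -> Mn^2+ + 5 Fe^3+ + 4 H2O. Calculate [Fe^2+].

0.395 M

n(KMnO4) = 0.09600 x 0.03050 = 0.002928 mol.
From the balanced equation, 1 mol KMnO4 reacts with 5 mol Fe^2+, so n(Fe^2+) = 0.002928 x 5/1 = 0.01464 mol.
[Fe^2+] = 0.01464 / 0.03709 L = 0.395 M.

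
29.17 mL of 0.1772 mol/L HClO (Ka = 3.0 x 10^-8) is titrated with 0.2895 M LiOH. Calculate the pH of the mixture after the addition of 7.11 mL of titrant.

7.34

Initial n(HClO) = 0.1772 x 0.02917 = 0.005169 mol.
n(LiOH) added = 0.2895 x 0.007110 = 0.002058 mol, converting that many moles of HClO to ClO-.
Remaining n(HClO) = 0.003111 mol; n(ClO-) = 0.002058 mol.
By Henderson-Hasselbalch, pH = pKa + log([A^-]/[HA]) = 7.52 + log(0.002058/0.003111) = 7.52 + (-0.18) = 7.34.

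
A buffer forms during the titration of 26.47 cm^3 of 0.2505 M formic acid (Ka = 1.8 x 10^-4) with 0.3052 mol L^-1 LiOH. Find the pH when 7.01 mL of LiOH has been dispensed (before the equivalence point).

3.42

Initial n(HCOOH) = 0.2505 x 0.02647 = 0.006631 mol.
n(LiOH) added = 0.3052 x 0.007010 = 0.002139 mol, converting that many moles of HCOOH to HCOO-.
Remaining n(HCOOH) = 0.004491 mol; n(HCOO-) = 0.002139 mol.
By Henderson-Hasselbalch, pH = pKa + log([A^-]/[HA]) = 3.74 + log(0.002139/0.004491) = 3.74 + (-0.32) = 3.42.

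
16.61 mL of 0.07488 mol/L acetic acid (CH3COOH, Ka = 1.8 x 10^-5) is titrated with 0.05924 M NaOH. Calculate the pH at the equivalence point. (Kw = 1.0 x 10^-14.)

n(CH3COOH) = 0.07488 x 0.01661 = 0.001244 mol; V(NaOH) at equivalence = 0.001244/0.05924 = 0.02100 L.
At equivalence all the acid is converted to CH3COO-; total volume = 0.01661 + 0.02100 = 0.03761 L, so [CH3COO-] = 0.001244/0.03761 = 0.03307 M.
Kb = Kw/Ka = 1.0e-14 / 1.8 x 10^-5 = 5.56e-10.
[OH^-] = sqrt(Kb x [CH3COO-]) = sqrt(5.56e-10 x 0.03307) = 4.29e-6 M.
pOH = 5.37, so pH = 14.00 - 5.37 = 8.63.

8.63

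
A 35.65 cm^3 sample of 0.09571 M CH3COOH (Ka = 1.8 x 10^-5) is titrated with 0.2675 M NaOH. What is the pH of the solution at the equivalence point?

n(CH3COOH) = 0.09571 x 0.03565 = 0.003412 mol; V(NaOH) at equivalence = 0.003412/0.2675 = 0.01276 L.
At equivalence all the acid is converted to CH3COO-; total volume = 0.03565 + 0.01276 = 0.04841 L, so [CH3COO-] = 0.003412/0.04841 = 0.07049 M.
Kb = Kw/Ka = 1.0e-14 / 1.8 x 10^-5 = 5.56e-10.
[OH^-] = sqrt(Kb x [CH3COO-]) = sqrt(5.56e-10 x 0.07049) = 6.26e-6 M.
pOH = 5.20, so pH = 14.00 - 5.20 = 8.80.

8.80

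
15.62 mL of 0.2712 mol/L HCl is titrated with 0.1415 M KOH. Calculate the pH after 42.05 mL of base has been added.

12.47

n(acid) = 0.2712 x 0.01562 = 0.004236 mol; n(KOH) added = 0.1415 x 0.04205 = 0.005950 mol.
Base is in excess by 0.005950 - 0.004236 = 0.001714 mol in a total volume of 0.05767 L.
[OH^-] = 0.001714/0.05767 = 0.02972 M, so pOH = 1.53 and pH = 14.00 - 1.53 = 12.47.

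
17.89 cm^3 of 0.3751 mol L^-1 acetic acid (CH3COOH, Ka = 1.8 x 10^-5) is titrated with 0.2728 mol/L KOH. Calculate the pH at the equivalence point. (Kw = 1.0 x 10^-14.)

n(CH3COOH) = 0.3751 x 0.01789 = 0.006711 mol; V(KOH) at equivalence = 0.006711/0.2728 = 0.02460 L.
At equivalence all the acid is converted to CH3COO-; total volume = 0.01789 + 0.02460 = 0.04249 L, so [CH3COO-] = 0.006711/0.04249 = 0.1579 M.
Kb = Kw/Ka = 1.0e-14 / 1.8 x 10^-5 = 5.56e-10.
[OH^-] = sqrt(Kb x [CH3COO-]) = sqrt(5.56e-10 x 0.1579) = 9.37e-6 M.
pOH = 5.03, so pH = 14.00 - 5.03 = 8.97.

8.97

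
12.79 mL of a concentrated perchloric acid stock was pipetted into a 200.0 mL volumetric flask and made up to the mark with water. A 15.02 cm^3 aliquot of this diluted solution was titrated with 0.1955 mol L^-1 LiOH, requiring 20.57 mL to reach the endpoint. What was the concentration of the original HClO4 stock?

n(LiOH) = 0.1955 x 0.02057 = 0.004021 mol.
n(HClO4) in the aliquot = 0.004021 mol.
[diluted HClO4] = 0.004021 / 0.01502 = 0.2677 M.
Dilution factor = 200.0/12.79 = 15.64, so [stock] = 0.2677 x 15.64 = 4.19 M.

4.19 M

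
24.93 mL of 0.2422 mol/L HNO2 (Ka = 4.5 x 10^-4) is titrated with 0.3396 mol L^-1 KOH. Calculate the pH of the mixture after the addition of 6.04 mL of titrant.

Initial n(HNO2) = 0.2422 x 0.02493 = 0.006038 mol.
n(KOH) added = 0.3396 x 0.006040 = 0.002051 mol, converting that many moles of HNO2 to NO2-.
Remaining n(HNO2) = 0.003987 mol; n(NO2-) = 0.002051 mol.
By Henderson-Hasselbalch, pH = pKa + log([A^-]/[HA]) = 3.35 + log(0.002051/0.003987) = 3.35 + (-0.29) = 3.06.

3.06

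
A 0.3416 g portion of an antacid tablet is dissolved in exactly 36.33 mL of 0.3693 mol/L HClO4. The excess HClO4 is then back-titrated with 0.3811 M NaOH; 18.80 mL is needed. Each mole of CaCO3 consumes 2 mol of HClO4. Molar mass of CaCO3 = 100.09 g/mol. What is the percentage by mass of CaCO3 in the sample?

Total n(HClO4) added = 0.3693 x 0.03633 = 0.01342 mol.
n(NaOH) used = 0.3811 x 0.01880 = 0.007165 mol, which equals the excess n(HClO4).
So n(HClO4) consumed by the sample = 0.01342 - 0.007165 = 0.006252 mol.
n(CaCO3) = 0.006252 / 2 = 0.003126 mol.
mass CaCO3 = 0.003126 x 100.09 = 0.3129 g, so %CaCO3 = 0.3129/0.3416 x 100 = 91.6%.

91.6%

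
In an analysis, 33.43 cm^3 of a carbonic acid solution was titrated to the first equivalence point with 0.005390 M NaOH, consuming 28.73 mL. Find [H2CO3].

n(NaOH) = 0.005390 x 0.02873 = 0.0001549 mol.
At the first equivalence point, 1 mol OH^- react per mol H2CO3, so n(H2CO3) = 0.0001549 / 1 = 0.0001549 mol.
[H2CO3] = 0.0001549 / 0.03343 L = 0.00463 M.

0.00463 M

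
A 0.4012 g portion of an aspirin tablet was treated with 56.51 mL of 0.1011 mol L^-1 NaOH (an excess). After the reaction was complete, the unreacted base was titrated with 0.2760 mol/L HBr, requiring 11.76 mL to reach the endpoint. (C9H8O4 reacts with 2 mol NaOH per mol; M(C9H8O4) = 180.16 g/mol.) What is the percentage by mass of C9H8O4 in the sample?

Total n(NaOH) added = 0.1011 x 0.05651 = 0.005713 mol.
n(HBr) used = 0.2760 x 0.01176 = 0.003246 mol, which equals the excess n(NaOH).
So n(NaOH) consumed by the sample = 0.005713 - 0.003246 = 0.002467 mol.
n(C9H8O4) = 0.002467 / 2 = 0.001234 mol.
mass C9H8O4 = 0.001234 x 180.16 = 0.2223 g, so %C9H8O4 = 0.2223/0.4012 x 100 = 55.4%.

55.4%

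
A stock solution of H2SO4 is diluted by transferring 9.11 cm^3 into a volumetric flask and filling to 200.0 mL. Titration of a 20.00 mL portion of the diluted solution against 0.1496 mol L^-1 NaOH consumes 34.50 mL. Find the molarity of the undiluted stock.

n(NaOH) = 0.1496 x 0.03450 = 0.005161 mol.
n(H2SO4) in the aliquot = 0.005161 x 1/2 = 0.002581 mol.
[diluted H2SO4] = 0.002581 / 0.02000 = 0.1290 M.
Dilution factor = 200.0/9.110 = 21.95, so [stock] = 0.1290 x 21.95 = 2.83 M.

2.83 M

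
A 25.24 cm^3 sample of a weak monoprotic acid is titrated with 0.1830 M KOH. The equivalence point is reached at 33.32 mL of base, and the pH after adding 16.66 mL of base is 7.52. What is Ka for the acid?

3.0 x 10^-8

16.66 mL is half of the equivalence volume, so this is the half-equivalence point where [HA] = [A^-].
At half-equivalence pH = pKa, so pKa = 7.52.
Ka = 10^(-7.52) = 3.0 x 10^-8.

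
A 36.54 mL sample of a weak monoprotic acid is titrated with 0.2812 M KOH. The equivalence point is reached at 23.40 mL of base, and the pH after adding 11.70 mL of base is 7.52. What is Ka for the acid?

3.0 x 10^-8

11.70 mL is half of the equivalence volume, so this is the half-equivalence point where [HA] = [A^-].
At half-equivalence pH = pKa, so pKa = 7.52.
Ka = 10^(-7.52) = 3.0 x 10^-8.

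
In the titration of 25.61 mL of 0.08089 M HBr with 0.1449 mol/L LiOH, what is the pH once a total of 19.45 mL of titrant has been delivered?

n(acid) = 0.08089 x 0.02561 = 0.002072 mol; n(LiOH) added = 0.1449 x 0.01945 = 0.002818 mol.
Base is in excess by 0.002818 - 0.002072 = 0.0007467 mol in a total volume of 0.04506 L.
[OH^-] = 0.0007467/0.04506 = 0.01657 M, so pOH = 1.78 and pH = 14.00 - 1.78 = 12.22.

12.22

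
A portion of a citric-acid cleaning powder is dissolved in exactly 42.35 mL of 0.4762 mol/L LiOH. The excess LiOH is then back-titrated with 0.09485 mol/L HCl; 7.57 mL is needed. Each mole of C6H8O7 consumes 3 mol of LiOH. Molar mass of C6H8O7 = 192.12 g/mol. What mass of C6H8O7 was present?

1.25 g

Total n(LiOH) added = 0.4762 x 0.04235 = 0.02017 mol.
n(HCl) used = 0.09485 x 0.007570 = 0.0007180 mol, which equals the excess n(LiOH).
So n(LiOH) consumed by the sample = 0.02017 - 0.0007180 = 0.01945 mol.
n(C6H8O7) = 0.01945 / 3 = 0.006483 mol.
mass = 0.006483 mol x 192.12 g/mol = 1.25 g.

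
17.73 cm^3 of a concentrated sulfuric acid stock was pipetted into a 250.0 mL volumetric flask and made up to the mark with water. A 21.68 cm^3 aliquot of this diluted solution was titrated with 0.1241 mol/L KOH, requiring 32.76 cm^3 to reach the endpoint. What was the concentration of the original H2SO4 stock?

1.32 M

n(KOH) = 0.1241 x 0.03276 = 0.004066 mol.
n(H2SO4) in the aliquot = 0.004066 x 1/2 = 0.002033 mol.
[diluted H2SO4] = 0.002033 / 0.02168 = 0.09376 M.
Dilution factor = 250.0/17.73 = 14.10, so [stock] = 0.09376 x 14.10 = 1.32 M.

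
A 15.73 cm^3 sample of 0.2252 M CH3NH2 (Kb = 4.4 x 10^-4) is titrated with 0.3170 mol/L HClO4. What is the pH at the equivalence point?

5.76

n(CH3NH2) = 0.2252 x 0.01573 = 0.003542 mol; V(HClO4) at equivalence = 0.003542/0.3170 = 0.01117 L.
At equivalence the base is fully converted to CH3NH3+; total volume = 0.02690 L, so [CH3NH3+] = 0.003542/0.02690 = 0.1317 M.
Ka(CH3NH3+) = Kw/Kb = 1.0e-14 / 4.4 x 10^-4 = 2.27e-11.
[H^+] = sqrt(Ka x [CH3NH3+]) = sqrt(2.27e-11 x 0.1317) = 1.73e-6 M.
pH = -log(1.73e-6) = 5.76.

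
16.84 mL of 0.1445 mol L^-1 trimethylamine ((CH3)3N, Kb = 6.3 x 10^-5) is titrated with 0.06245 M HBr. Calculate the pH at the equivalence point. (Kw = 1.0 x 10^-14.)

5.58

n((CH3)3N) = 0.1445 x 0.01684 = 0.002433 mol; V(HBr) at equivalence = 0.002433/0.06245 = 0.03897 L.
At equivalence the base is fully converted to (CH3)3NH+; total volume = 0.05581 L, so [(CH3)3NH+] = 0.002433/0.05581 = 0.04360 M.
Ka((CH3)3NH+) = Kw/Kb = 1.0e-14 / 6.3 x 10^-5 = 1.59e-10.
[H^+] = sqrt(Ka x [(CH3)3NH+]) = sqrt(1.59e-10 x 0.04360) = 2.63e-6 M.
pH = -log(2.63e-6) = 5.58.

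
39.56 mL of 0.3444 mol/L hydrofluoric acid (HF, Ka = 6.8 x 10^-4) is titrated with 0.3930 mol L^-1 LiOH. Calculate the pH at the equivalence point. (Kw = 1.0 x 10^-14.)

n(HF) = 0.3444 x 0.03956 = 0.01362 mol; V(LiOH) at equivalence = 0.01362/0.3930 = 0.03467 L.
At equivalence all the acid is converted to F-; total volume = 0.03956 + 0.03467 = 0.07423 L, so [F-] = 0.01362/0.07423 = 0.1835 M.
Kb = Kw/Ka = 1.0e-14 / 6.8 x 10^-4 = 1.47e-11.
[OH^-] = sqrt(Kb x [F-]) = sqrt(1.47e-11 x 0.1835) = 1.64e-6 M.
pOH = 5.78, so pH = 14.00 - 5.78 = 8.22.

8.22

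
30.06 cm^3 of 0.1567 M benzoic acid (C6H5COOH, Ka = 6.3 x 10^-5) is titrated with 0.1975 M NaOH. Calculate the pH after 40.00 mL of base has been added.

n(acid) = 0.1567 x 0.03006 = 0.004710 mol; n(NaOH) added = 0.1975 x 0.04000 = 0.007900 mol.
Base is in excess by 0.007900 - 0.004710 = 0.003190 mol in a total volume of 0.07006 L.
[OH^-] = 0.003190/0.07006 = 0.04553 M, so pOH = 1.34 and pH = 14.00 - 1.34 = 12.66.

12.66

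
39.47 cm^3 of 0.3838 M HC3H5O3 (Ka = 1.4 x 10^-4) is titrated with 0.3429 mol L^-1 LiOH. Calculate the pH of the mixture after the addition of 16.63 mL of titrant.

Initial n(HC3H5O3) = 0.3838 x 0.03947 = 0.01515 mol.
n(LiOH) added = 0.3429 x 0.01663 = 0.005702 mol, converting that many moles of HC3H5O3 to C3H5O3-.
Remaining n(HC3H5O3) = 0.009446 mol; n(C3H5O3-) = 0.005702 mol.
By Henderson-Hasselbalch, pH = pKa + log([A^-]/[HA]) = 3.85 + log(0.005702/0.009446) = 3.85 + (-0.22) = 3.63.

3.63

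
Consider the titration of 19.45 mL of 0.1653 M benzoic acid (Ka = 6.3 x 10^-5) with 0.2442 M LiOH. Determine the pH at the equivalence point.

8.60

n(C6H5COOH) = 0.1653 x 0.01945 = 0.003215 mol; V(LiOH) at equivalence = 0.003215/0.2442 = 0.01317 L.
At equivalence all the acid is converted to C6H5COO-; total volume = 0.01945 + 0.01317 = 0.03262 L, so [C6H5COO-] = 0.003215/0.03262 = 0.09857 M.
Kb = Kw/Ka = 1.0e-14 / 6.3 x 10^-5 = 1.59e-10.
[OH^-] = sqrt(Kb x [C6H5COO-]) = sqrt(1.59e-10 x 0.09857) = 3.96e-6 M.
pOH = 5.40, so pH = 14.00 - 5.40 = 8.60.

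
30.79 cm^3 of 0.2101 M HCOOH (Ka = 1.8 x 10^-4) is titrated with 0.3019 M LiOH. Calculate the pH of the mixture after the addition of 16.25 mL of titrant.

Initial n(HCOOH) = 0.2101 x 0.03079 = 0.006469 mol.
n(LiOH) added = 0.3019 x 0.01625 = 0.004906 mol, converting that many moles of HCOOH to HCOO-.
Remaining n(HCOOH) = 0.001563 mol; n(HCOO-) = 0.004906 mol.
By Henderson-Hasselbalch, pH = pKa + log([A^-]/[HA]) = 3.74 + log(0.004906/0.001563) = 3.74 + (+0.50) = 4.24.

4.24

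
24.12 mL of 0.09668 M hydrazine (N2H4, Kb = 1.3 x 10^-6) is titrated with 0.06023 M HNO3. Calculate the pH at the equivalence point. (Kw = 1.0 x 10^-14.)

n(N2H4) = 0.09668 x 0.02412 = 0.002332 mol; V(HNO3) at equivalence = 0.002332/0.06023 = 0.03872 L.
At equivalence the base is fully converted to N2H5+; total volume = 0.06284 L, so [N2H5+] = 0.002332/0.06284 = 0.03711 M.
Ka(N2H5+) = Kw/Kb = 1.0e-14 / 1.3 x 10^-6 = 7.69e-9.
[H^+] = sqrt(Ka x [N2H5+]) = sqrt(7.69e-9 x 0.03711) = 1.69e-5 M.
pH = -log(1.69e-5) = 4.77.

4.77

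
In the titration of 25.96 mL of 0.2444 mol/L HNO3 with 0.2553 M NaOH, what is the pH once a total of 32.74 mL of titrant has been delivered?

12.54

n(acid) = 0.2444 x 0.02596 = 0.006345 mol; n(NaOH) added = 0.2553 x 0.03274 = 0.008359 mol.
Base is in excess by 0.008359 - 0.006345 = 0.002014 mol in a total volume of 0.05870 L.
[OH^-] = 0.002014/0.05870 = 0.03431 M, so pOH = 1.46 and pH = 14.00 - 1.46 = 12.54.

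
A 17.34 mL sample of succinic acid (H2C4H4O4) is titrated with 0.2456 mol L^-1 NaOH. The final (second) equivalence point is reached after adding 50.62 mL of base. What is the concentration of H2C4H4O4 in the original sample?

0.358 M

n(NaOH) = 0.2456 x 0.05062 = 0.01243 mol.
At the final (second) equivalence point, 2 mol OH^- react per mol H2C4H4O4, so n(H2C4H4O4) = 0.01243 / 2 = 0.006216 mol.
[H2C4H4O4] = 0.006216 / 0.01734 L = 0.358 M.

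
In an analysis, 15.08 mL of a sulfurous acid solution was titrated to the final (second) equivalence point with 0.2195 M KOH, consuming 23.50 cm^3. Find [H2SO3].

n(KOH) = 0.2195 x 0.02350 = 0.005158 mol.
At the final (second) equivalence point, 2 mol OH^- react per mol H2SO3, so n(H2SO3) = 0.005158 / 2 = 0.002579 mol.
[H2SO3] = 0.002579 / 0.01508 L = 0.171 M.

0.171 M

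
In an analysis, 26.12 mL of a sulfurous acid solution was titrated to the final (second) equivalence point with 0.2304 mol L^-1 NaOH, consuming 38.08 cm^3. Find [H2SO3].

n(NaOH) = 0.2304 x 0.03808 = 0.008774 mol.
At the final (second) equivalence point, 2 mol OH^- react per mol H2SO3, so n(H2SO3) = 0.008774 / 2 = 0.004387 mol.
[H2SO3] = 0.004387 / 0.02612 L = 0.168 M.

0.168 M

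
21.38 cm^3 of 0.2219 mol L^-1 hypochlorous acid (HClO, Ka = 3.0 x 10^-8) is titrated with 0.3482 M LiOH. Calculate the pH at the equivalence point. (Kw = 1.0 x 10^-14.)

n(HClO) = 0.2219 x 0.02138 = 0.004744 mol; V(LiOH) at equivalence = 0.004744/0.3482 = 0.01362 L.
At equivalence all the acid is converted to ClO-; total volume = 0.02138 + 0.01362 = 0.03500 L, so [ClO-] = 0.004744/0.03500 = 0.1355 M.
Kb = Kw/Ka = 1.0e-14 / 3.0 x 10^-8 = 3.33e-7.
[OH^-] = sqrt(Kb x [ClO-]) = sqrt(3.33e-7 x 0.1355) = 0.000213 M.
pOH = 3.67, so pH = 14.00 - 3.67 = 10.33.

10.33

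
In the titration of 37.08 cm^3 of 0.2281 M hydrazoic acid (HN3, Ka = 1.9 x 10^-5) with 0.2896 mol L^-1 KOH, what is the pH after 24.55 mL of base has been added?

Initial n(HN3) = 0.2281 x 0.03708 = 0.008458 mol.
n(KOH) added = 0.2896 x 0.02455 = 0.007110 mol, converting that many moles of HN3 to N3-.
Remaining n(HN3) = 0.001348 mol; n(N3-) = 0.007110 mol.
By Henderson-Hasselbalch, pH = pKa + log([A^-]/[HA]) = 4.72 + log(0.007110/0.001348) = 4.72 + (+0.72) = 5.44.

5.44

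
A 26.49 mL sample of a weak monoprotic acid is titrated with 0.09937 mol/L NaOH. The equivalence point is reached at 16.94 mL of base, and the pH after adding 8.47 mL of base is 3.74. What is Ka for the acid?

8.47 mL is half of the equivalence volume, so this is the half-equivalence point where [HA] = [A^-].
At half-equivalence pH = pKa, so pKa = 3.74.
Ka = 10^(-3.74) = 1.8 x 10^-4.

1.8 x 10^-4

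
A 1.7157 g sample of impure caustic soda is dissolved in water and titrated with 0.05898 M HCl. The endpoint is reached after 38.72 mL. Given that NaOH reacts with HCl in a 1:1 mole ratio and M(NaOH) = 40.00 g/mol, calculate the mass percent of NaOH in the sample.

5.32%

n(HCl) = 0.05898 x 0.03872 = 0.002284 mol.
n(NaOH) = 0.002284 / 1 = 0.002284 mol.
mass of NaOH = 0.002284 x 40.00 = 0.09135 g.
% purity = 0.09135 / 1.7157 x 100 = 5.32%.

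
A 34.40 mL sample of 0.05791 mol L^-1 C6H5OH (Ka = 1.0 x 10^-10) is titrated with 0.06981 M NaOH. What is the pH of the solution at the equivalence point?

11.25

n(C6H5OH) = 0.05791 x 0.03440 = 0.001992 mol; V(NaOH) at equivalence = 0.001992/0.06981 = 0.02854 L.
At equivalence all the acid is converted to C6H5O-; total volume = 0.03440 + 0.02854 = 0.06294 L, so [C6H5O-] = 0.001992/0.06294 = 0.03165 M.
Kb = Kw/Ka = 1.0e-14 / 1.0 x 10^-10 = 0.000100.
[OH^-] = sqrt(Kb x [C6H5O-]) = sqrt(0.000100 x 0.03165) = 0.00178 M.
pOH = 2.75, so pH = 14.00 - 2.75 = 11.25.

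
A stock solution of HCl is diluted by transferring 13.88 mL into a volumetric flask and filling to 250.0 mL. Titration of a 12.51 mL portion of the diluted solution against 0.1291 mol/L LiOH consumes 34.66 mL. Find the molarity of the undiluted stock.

6.44 M

n(LiOH) = 0.1291 x 0.03466 = 0.004475 mol.
n(HCl) in the aliquot = 0.004475 mol.
[diluted HCl] = 0.004475 / 0.01251 = 0.3577 M.
Dilution factor = 250.0/13.88 = 18.01, so [stock] = 0.3577 x 18.01 = 6.44 M.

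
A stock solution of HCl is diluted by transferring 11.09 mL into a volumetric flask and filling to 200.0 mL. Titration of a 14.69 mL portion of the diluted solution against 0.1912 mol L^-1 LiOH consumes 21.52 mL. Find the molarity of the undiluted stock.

n(LiOH) = 0.1912 x 0.02152 = 0.004115 mol.
n(HCl) in the aliquot = 0.004115 mol.
[diluted HCl] = 0.004115 / 0.01469 = 0.2801 M.
Dilution factor = 200.0/11.09 = 18.03, so [stock] = 0.2801 x 18.03 = 5.05 M.

5.05 M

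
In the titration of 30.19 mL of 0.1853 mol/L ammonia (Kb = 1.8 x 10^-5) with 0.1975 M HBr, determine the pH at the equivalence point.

5.14

n(NH3) = 0.1853 x 0.03019 = 0.005594 mol; V(HBr) at equivalence = 0.005594/0.1975 = 0.02833 L.
At equivalence the base is fully converted to NH4+; total volume = 0.05852 L, so [NH4+] = 0.005594/0.05852 = 0.09560 M.
Ka(NH4+) = Kw/Kb = 1.0e-14 / 1.8 x 10^-5 = 5.56e-10.
[H^+] = sqrt(Ka x [NH4+]) = sqrt(5.56e-10 x 0.09560) = 7.29e-6 M.
pH = -log(7.29e-6) = 5.14.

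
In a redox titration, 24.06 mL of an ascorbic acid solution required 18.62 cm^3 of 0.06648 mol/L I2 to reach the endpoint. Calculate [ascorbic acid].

n(I2) = 0.06648 x 0.01862 = 0.001238 mol.
From the balanced equation, 1 mol I2 reacts with 1 mol ascorbic acid, so n(ascorbic acid) = 0.001238 x 1/1 = 0.001238 mol.
[ascorbic acid] = 0.001238 / 0.02406 L = 0.0514 M.

0.0514 M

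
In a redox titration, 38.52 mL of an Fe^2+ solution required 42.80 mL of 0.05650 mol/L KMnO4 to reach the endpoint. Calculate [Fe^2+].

n(KMnO4) = 0.05650 x 0.04280 = 0.002418 mol.
From the balanced equation, 1 mol KMnO4 reacts with 5 mol Fe^2+, so n(Fe^2+) = 0.002418 x 5/1 = 0.01209 mol.
[Fe^2+] = 0.01209 / 0.03852 L = 0.314 M.

0.314 M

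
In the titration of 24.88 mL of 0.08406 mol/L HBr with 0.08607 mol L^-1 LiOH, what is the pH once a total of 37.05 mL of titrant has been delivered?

n(acid) = 0.08406 x 0.02488 = 0.002091 mol; n(LiOH) added = 0.08607 x 0.03705 = 0.003189 mol.
Base is in excess by 0.003189 - 0.002091 = 0.001097 mol in a total volume of 0.06193 L.
[OH^-] = 0.001097/0.06193 = 0.01772 M, so pOH = 1.75 and pH = 14.00 - 1.75 = 12.25.

12.25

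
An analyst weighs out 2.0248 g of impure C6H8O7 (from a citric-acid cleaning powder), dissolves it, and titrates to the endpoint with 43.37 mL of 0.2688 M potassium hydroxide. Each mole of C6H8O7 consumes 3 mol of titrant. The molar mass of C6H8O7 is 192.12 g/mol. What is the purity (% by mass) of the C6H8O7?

n(KOH) = 0.2688 x 0.04337 = 0.01166 mol.
n(C6H8O7) = 0.01166 / 3 = 0.003886 mol.
mass of C6H8O7 = 0.003886 x 192.12 = 0.7466 g.
% purity = 0.7466 / 2.0248 x 100 = 36.9%.

36.9%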